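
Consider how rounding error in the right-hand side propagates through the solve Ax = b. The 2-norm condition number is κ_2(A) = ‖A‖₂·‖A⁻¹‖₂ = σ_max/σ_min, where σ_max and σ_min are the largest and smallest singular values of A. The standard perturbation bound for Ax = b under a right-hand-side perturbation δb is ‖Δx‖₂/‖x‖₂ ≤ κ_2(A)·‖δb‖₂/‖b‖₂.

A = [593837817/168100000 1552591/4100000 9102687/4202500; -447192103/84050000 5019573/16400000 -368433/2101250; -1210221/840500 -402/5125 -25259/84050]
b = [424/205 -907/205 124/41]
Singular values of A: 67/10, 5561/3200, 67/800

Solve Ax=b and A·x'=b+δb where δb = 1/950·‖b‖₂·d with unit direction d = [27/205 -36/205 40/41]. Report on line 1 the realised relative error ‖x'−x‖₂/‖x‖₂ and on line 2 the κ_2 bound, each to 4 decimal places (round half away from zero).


0.0015
0.0842

from the listed singular values, σ₁ = 67/10, σ_n = 67/800
κ_2(A) = (67/10) / (67/800) = 80.0000
perturbation bound = 80.0000·1/950 = 0.0842
solve Ax = b  →  x = [-2.2318 -46.0119 12.6391]
‖b‖₂ = 5.7446 and ‖x‖₂ = 47.7684
Δx = A⁻¹·δb where δb = 1/950·5.7446·d; ‖Δx‖ = 0.0722
dividing the unrounded norms, ‖Δx‖/‖x‖ = 0.0015
realised/bound (from unrounded values) ≈ 0.0179


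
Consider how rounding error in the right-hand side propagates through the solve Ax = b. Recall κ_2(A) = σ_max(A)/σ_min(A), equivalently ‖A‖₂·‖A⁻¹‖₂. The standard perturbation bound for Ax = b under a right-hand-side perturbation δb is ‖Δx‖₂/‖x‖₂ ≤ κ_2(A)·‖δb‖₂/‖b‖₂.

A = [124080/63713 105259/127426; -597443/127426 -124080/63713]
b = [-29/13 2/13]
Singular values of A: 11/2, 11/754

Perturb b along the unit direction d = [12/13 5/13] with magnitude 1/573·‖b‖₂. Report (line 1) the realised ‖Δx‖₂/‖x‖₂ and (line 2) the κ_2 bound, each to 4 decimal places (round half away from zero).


largest singular value 11/2, smallest 11/754
κ_2(A) = (11/2) / (11/754) = 377.0000
worst-case relative error ≤ 377.0000 × 1/573 = 0.6579
solve Ax = b  →  x = [52.5594 -126.6154]
2-norm of b is 2.2361; of x, 137.0910
Δx = A⁻¹·δb where δb = 1/573·2.2361·d; ‖Δx‖ = 0.2675
relative error = 0.0020
so the bound overstates the realised error by a factor of ≈ 337.1993 (computed from the unrounded values)

0.0020
0.6579


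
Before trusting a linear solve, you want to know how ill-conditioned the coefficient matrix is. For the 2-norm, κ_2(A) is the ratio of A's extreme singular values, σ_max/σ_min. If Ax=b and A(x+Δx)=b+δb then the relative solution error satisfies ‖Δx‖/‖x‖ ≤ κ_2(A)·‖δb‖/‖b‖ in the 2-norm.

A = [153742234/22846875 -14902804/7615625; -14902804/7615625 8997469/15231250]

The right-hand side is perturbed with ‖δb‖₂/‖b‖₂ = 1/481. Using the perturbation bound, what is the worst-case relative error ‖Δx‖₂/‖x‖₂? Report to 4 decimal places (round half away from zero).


M = AᵀA = [41016826590196/835167515625 -3987714648526/278389171875; -3987714648526/278389171875 1550925946649/371185562500]. tr(M)=284841023809/5345072100, det(M)=28398241/1336268025
solving λ² − 284841023809/5345072100·λ + 28398241/1336268025 = 0 gives λ = 5329/100, 21316/53450721
κ = σ_max/σ_min = (73/10)/(146/7311) = 365.5500
κ_2(A)·‖δb‖/‖b‖ = 0.7600

0.7600


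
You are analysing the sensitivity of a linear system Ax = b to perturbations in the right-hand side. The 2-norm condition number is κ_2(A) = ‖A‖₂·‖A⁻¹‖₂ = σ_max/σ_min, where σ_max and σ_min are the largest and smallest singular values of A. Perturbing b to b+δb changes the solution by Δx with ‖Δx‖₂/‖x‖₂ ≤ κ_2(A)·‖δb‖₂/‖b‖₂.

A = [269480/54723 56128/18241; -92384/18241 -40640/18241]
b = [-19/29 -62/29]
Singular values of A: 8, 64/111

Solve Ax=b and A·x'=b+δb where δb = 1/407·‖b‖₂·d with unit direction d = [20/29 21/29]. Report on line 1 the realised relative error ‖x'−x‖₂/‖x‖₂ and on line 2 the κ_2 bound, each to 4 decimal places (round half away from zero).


from the listed singular values, σ₁ = 8, σ_n = 64/111
κ_2(A) = 8 / (64/111) = 13.8750
bound on ‖Δx‖/‖x‖: κ·ε = 13.8750·1/407 = 0.0341
solve Ax = b  →  x = [1.7426 -3.0018]
2-norm of b is 2.2361; of x, 3.4710
with δb = [0.0038 0.0040], A·Δx = δb → ‖Δx‖ = 0.0095
realised ‖Δx‖/‖x‖ = 0.0027
so the bound overstates the realised error by a factor of ≈ 12.4182 (computed from the unrounded values)

0.0027
0.0341


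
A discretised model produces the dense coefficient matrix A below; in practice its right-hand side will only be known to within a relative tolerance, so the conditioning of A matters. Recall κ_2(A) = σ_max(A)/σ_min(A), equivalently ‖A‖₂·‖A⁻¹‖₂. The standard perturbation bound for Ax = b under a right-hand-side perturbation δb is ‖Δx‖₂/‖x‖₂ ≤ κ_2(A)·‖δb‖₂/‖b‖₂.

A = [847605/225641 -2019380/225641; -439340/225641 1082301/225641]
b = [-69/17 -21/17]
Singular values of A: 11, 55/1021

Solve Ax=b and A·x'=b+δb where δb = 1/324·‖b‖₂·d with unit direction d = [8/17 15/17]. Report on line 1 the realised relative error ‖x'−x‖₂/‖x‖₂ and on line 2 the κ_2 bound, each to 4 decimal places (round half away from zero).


0.0044
0.6302

largest singular value 11, smallest 55/1021
condition number: 11 ÷ (55/1021) = 204.2000
bound on ‖Δx‖/‖x‖: κ·ε = 204.2000·1/324 = 0.6302
solve Ax = b  →  x = [-51.5119 -21.1678]
‖b‖ = 4.2426, ‖x‖ = 55.6916
with δb = [0.0062 0.0116], A·Δx = δb → ‖Δx‖ = 0.2431
relative error = 0.0044
so the bound overstates the realised error by a factor of ≈ 144.3929 (computed from the unrounded values)


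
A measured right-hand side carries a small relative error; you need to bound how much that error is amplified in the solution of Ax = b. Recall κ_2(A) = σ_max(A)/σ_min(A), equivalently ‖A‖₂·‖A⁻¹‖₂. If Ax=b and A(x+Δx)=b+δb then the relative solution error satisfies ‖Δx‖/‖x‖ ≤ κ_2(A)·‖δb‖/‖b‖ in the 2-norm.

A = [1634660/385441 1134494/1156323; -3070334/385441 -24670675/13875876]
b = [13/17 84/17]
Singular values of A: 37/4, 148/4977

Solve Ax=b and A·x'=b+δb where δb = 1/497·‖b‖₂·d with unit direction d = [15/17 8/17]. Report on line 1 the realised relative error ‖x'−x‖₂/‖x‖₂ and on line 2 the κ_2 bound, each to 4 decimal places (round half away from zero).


from the listed singular values, σ₁ = 37/4, σ_n = 148/4977
condition number: (37/4) ÷ (148/4977) = 311.0625
worst-case relative error ≤ 311.0625 × 1/497 = 0.6259
solve Ax = b  →  x = [-22.5674 98.3296]
2-norm of b is 5.0000; of x, 100.8861
re-solving with b+δb shifts x by Δx of norm 0.3383
realised ‖Δx‖/‖x‖ = 0.0034
realised/bound (from unrounded values) ≈ 0.0054

0.0034
0.6259


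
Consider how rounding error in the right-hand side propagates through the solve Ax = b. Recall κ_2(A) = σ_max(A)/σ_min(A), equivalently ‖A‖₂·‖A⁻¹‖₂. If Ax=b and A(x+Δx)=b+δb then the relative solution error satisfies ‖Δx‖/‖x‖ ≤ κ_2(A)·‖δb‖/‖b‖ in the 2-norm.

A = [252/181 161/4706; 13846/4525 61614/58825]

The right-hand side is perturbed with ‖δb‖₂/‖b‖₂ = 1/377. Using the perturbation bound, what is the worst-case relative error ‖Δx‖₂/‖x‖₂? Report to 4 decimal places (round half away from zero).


0.0240

M = AᵀA = [231401716/20475625 66598938/20475625; 66598938/20475625 89948761/81902500]. tr(M)=1624889/131044, det(M)=60025/32761
eigenvalues of AᵀA: λ = (tr ± √(tr²−4·det))/2 = 49/4, 4900/32761
κ = σ_max/σ_min = (7/2)/(70/181) = 9.0500
perturbation bound = 9.0500·1/377 = 0.0240


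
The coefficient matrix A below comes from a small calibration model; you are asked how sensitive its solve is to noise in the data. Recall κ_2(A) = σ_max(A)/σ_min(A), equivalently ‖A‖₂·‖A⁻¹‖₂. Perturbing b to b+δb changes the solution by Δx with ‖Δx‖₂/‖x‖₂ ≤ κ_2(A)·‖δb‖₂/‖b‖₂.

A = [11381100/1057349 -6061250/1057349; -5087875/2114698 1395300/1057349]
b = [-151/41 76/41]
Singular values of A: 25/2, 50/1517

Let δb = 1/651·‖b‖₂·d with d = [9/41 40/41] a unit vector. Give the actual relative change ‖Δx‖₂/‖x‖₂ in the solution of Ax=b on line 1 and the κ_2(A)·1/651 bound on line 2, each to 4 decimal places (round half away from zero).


0.0063
0.5826

from the listed singular values, σ₁ = 25/2, σ_n = 50/1517
condition number: (25/2) ÷ (50/1517) = 379.2500
worst-case relative error ≤ 379.2500 × 1/651 = 0.5826
solve Ax = b  →  x = [13.9953 26.9212]
‖b‖₂ = 4.1231 and ‖x‖₂ = 30.3417
re-solving with b+δb shifts x by Δx of norm 0.1922
realised ‖Δx‖/‖x‖ = 0.0063
so the bound overstates the realised error by a factor of ≈ 91.9868 (computed from the unrounded values)


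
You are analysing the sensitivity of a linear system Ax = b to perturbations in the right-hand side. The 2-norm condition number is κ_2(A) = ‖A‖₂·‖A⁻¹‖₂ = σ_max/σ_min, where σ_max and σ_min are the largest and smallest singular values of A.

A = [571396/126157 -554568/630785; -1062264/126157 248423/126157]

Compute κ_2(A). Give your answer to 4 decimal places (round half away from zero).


63.3500

AᵀA = [5034249808/55071241 -5662048392/275356205; -5662048392/275356205 6402752041/1376781025]; tr = 78678761/819025, det = 1882384/819025
char-poly roots: 2401/25 and 784/32761
κ = σ_max/σ_min = (49/5)/(28/181) = 63.3500


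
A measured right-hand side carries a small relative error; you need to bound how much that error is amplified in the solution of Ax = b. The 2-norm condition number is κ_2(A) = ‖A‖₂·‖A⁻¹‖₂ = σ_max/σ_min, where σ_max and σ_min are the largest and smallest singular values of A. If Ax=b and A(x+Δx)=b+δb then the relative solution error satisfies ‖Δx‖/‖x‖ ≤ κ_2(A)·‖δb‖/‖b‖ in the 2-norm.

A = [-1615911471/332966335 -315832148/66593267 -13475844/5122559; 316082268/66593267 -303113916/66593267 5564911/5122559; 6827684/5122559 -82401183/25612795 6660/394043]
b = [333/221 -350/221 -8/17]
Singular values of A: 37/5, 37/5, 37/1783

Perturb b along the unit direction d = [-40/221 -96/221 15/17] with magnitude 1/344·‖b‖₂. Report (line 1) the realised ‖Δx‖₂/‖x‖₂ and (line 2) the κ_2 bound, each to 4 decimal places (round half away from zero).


1.0366
1.0366

largest singular value 37/5, smallest 37/1783
condition number: (37/5) ÷ (37/1783) = 356.6000
bound on ‖Δx‖/‖x‖: κ·ε = 356.6000·1/344 = 1.0366
solve Ax = b  →  x = [-0.2823 0.0288 -0.1040]
‖b‖ = 2.2361, ‖x‖ = 0.3022
δb = ε·‖b‖·d = [-0.0012 -0.0028 0.0057]; solving A·Δx = δb gives ‖Δx‖ = 0.3132
relative error = 1.0366
so the bound is sharp here: realised error equals the bound


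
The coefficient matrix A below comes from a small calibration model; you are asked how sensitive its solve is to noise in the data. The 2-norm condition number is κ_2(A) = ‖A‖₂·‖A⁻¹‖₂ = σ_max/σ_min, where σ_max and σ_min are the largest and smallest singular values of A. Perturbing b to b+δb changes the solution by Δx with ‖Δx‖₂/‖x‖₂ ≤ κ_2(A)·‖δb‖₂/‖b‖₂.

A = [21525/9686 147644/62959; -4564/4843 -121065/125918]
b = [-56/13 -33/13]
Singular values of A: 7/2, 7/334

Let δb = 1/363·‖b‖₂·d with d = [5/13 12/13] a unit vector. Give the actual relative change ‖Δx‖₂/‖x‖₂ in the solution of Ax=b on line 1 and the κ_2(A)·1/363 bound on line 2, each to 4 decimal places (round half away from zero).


0.0034
0.4601

σ_max = 7/2, σ_min = 7/334
κ = σ_max/σ_min = (7/2)/(7/334) = 167.0000
κ_2(A)·‖δb‖/‖b‖ = 0.4601
solve Ax = b  →  x = [137.6158 -132.2463]
‖b‖₂ = 5.0000 and ‖x‖₂ = 190.8591
Δx = A⁻¹·δb where δb = 1/363·5.0000·d; ‖Δx‖ = 0.6572
relative error = 0.0034
realised/bound (from unrounded values) ≈ 0.0075


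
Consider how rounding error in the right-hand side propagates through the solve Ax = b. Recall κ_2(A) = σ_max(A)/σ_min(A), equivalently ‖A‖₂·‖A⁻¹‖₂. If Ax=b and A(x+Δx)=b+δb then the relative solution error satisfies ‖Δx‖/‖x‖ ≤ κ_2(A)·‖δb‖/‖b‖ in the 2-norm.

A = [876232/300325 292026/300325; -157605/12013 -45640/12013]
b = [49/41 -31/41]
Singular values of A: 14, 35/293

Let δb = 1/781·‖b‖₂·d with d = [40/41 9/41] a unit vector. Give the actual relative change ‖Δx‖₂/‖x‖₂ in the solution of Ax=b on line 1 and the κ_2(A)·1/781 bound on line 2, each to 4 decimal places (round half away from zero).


0.0018
0.1501

from the listed singular values, σ₁ = 14, σ_n = 35/293
condition number: 14 ÷ (35/293) = 117.2000
κ_2(A)·‖δb‖/‖b‖ = 0.1501
solve Ax = b  →  x = [-2.2754 8.0566]
2-norm of b is 1.4142; of x, 8.3717
re-solving with b+δb shifts x by Δx of norm 0.0152
realised ‖Δx‖/‖x‖ = 0.0018
realised/bound (from unrounded values) ≈ 0.0121


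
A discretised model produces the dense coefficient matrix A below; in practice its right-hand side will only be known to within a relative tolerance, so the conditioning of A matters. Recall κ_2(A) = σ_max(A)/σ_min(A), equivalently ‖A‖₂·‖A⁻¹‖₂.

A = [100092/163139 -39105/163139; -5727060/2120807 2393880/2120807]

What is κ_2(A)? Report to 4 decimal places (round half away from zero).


198.9500

AᵀA = [20518933536/2675682529 -8549302140/2675682529; -8549302140/2675682529 3562817625/2675682529]; tr = 142495569/15832441, det = 32400/15832441
solving λ² − 142495569/15832441·λ + 32400/15832441 = 0 gives λ = 9, 3600/15832441
so κ_2 = √(9 / (3600/15832441)) = 198.9500


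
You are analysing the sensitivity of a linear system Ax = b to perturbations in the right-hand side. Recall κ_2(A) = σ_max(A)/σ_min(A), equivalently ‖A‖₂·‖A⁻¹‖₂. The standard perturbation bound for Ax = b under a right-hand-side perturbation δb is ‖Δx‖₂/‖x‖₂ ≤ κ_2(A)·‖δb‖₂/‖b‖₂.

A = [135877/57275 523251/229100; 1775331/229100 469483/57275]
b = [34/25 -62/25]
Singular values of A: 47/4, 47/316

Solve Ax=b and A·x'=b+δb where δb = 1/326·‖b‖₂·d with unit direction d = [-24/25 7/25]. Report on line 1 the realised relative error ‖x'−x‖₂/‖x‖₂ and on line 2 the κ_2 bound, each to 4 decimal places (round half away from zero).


largest singular value 47/4, smallest 47/316
κ_2(A) = (47/4) / (47/316) = 79.0000
worst-case relative error ≤ 79.0000 × 1/326 = 0.2423
solve Ax = b  →  x = [9.6200 -9.3969]
‖b‖ = 2.8284, ‖x‖ = 13.4479
re-solving with b+δb shifts x by Δx of norm 0.0583
relative error = 0.0043
realised/bound (from unrounded values) ≈ 0.0179

0.0043
0.2423


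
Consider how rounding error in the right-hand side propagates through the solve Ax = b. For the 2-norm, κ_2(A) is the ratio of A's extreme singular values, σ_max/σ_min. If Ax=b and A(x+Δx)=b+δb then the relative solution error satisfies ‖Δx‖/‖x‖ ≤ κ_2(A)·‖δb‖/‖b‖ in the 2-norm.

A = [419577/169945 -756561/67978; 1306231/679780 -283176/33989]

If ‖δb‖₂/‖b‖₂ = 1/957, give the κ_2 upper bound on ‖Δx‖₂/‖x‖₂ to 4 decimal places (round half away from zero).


0.2599

form AᵀA = [180918286729/18484033936 -100476445905/2310504242; -100476445905/2310504242 893139134625/4621008484] with trace 2232882109/10995856 and determinant 29322225/43983424
eigenvalues of AᵀA: λ = (tr ± √(tr²−4·det))/2 = 3249/16, 9025/2748964
so κ_2 = √((3249/16) / (9025/2748964)) = 248.7000
bound on ‖Δx‖/‖x‖: κ·ε = 248.7000·1/957 = 0.2599


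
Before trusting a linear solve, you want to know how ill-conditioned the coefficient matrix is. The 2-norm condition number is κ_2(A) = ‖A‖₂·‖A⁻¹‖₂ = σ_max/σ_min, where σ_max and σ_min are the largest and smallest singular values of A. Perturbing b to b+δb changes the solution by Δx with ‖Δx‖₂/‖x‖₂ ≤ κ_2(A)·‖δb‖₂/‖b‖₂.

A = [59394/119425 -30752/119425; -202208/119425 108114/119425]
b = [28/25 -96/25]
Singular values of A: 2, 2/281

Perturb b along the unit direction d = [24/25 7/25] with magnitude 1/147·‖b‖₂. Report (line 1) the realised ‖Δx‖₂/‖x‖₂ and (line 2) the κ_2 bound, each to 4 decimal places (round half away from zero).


1.9116
1.9116

σ_max = 2, σ_min = 2/281
condition number: 2 ÷ (2/281) = 281.0000
perturbation bound = 281.0000·1/147 = 1.9116
solve Ax = b  →  x = [1.7647 -0.9412]
2-norm of b is 4.0000; of x, 2.0000
Δx = A⁻¹·δb where δb = 1/147·4.0000·d; ‖Δx‖ = 3.8231
relative error = 1.9116
so the bound is sharp here: realised error equals the bound


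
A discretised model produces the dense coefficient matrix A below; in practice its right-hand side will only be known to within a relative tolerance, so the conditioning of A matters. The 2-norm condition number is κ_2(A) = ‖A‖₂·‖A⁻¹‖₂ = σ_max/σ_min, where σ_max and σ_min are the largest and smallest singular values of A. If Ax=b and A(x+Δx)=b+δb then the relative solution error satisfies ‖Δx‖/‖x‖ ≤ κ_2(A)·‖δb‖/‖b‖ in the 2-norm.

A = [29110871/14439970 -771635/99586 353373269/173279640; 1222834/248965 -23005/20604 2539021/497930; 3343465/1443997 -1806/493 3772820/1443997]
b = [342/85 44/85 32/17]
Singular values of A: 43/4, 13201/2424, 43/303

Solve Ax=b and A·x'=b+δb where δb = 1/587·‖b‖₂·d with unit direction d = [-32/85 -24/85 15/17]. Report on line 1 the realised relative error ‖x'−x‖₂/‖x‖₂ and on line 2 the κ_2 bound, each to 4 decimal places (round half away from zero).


from the listed singular values, σ₁ = 43/4, σ_n = 43/303
condition number: (43/4) ÷ (43/303) = 75.7500
bound on ‖Δx‖/‖x‖: κ·ε = 75.7500·1/587 = 0.1290
solve Ax = b  →  x = [-0.0064 -0.5227 -0.0067]
‖b‖₂ = 4.4721 and ‖x‖₂ = 0.5228
δb = ε·‖b‖·d = [-0.0029 -0.0022 0.0067]; solving A·Δx = δb gives ‖Δx‖ = 0.0537
dividing the unrounded norms, ‖Δx‖/‖x‖ = 0.1027
realised/bound (from unrounded values) ≈ 0.7957

0.1027
0.1290


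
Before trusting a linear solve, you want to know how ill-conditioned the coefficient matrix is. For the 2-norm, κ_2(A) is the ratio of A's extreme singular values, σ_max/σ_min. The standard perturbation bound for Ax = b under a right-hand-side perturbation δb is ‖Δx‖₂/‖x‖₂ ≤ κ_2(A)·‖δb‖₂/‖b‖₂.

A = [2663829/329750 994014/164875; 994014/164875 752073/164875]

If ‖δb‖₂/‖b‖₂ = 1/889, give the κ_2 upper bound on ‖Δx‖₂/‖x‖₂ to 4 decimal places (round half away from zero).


form AᵀA = [441929610801/4349402500 82860510033/1087350625; 82860510033/1087350625 62147105181/1087350625] with trace 27620721261/173976100 and determinant 1750329/6959044
λ_max, λ_min = (27620721261/173976100 ± √762873791436543740121/30267683371210000)/2 = 3969/25, 11025/6959044
κ = σ_max/σ_min = (63/5)/(105/2638) = 316.5600
bound on ‖Δx‖/‖x‖: κ·ε = 316.5600·1/889 = 0.3561

0.3561


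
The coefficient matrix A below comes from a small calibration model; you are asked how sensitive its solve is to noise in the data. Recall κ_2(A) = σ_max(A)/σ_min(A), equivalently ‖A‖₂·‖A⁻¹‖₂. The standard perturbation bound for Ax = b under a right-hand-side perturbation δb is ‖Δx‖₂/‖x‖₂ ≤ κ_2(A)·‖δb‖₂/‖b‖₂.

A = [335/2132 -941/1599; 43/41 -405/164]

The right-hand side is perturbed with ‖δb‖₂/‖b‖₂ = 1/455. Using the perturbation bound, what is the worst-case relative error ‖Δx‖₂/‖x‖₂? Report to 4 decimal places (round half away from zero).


0.0725

M = AᵀA = [3041/2704 -1360/507; -1360/507 156841/24336]. tr(M)=545/72, det(M)=121/2304
eigenvalues of AᵀA: λ = (tr ± √(tr²−4·det))/2 = 121/16, 1/144
κ = σ_max/σ_min = (11/4)/(1/12) = 33.0000
bound on ‖Δx‖/‖x‖: κ·ε = 33.0000·1/455 = 0.0725


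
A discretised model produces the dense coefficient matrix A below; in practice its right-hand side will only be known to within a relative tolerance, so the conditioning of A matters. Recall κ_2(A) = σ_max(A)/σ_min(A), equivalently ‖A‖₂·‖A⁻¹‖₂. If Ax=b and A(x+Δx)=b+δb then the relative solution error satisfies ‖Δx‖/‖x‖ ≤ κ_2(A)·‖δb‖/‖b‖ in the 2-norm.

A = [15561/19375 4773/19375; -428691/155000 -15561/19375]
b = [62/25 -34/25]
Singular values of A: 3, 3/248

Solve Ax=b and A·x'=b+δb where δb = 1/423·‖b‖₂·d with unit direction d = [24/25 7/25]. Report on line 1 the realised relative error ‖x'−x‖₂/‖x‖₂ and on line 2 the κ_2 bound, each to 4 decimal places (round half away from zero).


0.0033
0.5863

from the listed singular values, σ₁ = 3, σ_n = 3/248
condition number: 3 ÷ (3/248) = 248.0000
worst-case relative error ≤ 248.0000 × 1/423 = 0.5863
solve Ax = b  →  x = [-45.6533 158.9067]
2-norm of b is 2.8284; of x, 165.3347
with δb = [0.0064 0.0019], A·Δx = δb → ‖Δx‖ = 0.5528
dividing the unrounded norms, ‖Δx‖/‖x‖ = 0.0033
so the bound overstates the realised error by a factor of ≈ 175.3639 (computed from the unrounded values)


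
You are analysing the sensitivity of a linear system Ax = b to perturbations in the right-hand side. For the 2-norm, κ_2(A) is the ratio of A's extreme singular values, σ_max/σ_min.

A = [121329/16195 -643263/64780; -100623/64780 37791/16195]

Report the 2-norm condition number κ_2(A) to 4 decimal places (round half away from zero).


79.0000

form AᵀA = [29227437/499280 -2434536/31205; -2434536/31205 51949773/499280] with trace 8117721/49928 and determinant 6765201/1597696
eigenvalues of AᵀA: λ = (tr ± √(tr²−4·det))/2 = 2601/16, 2601/99856
κ_2(A) = √(λ_max/λ_min) = √((2601/16) / (2601/99856)) = 79.0000


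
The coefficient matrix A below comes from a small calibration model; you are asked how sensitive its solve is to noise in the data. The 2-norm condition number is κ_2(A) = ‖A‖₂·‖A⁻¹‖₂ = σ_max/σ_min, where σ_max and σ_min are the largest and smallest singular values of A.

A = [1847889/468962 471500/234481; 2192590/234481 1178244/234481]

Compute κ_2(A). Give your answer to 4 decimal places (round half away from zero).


132.6250

form AᵀA = [133991108809/1301333476 17864176590/325333369; 17864176590/325333369 9530006944/325333369] with trace 595540265/4502884 and determinant 1119364/1125721
char-poly roots: 529/4 and 8464/1125721
κ_2(A) = √(λ_max/λ_min) = √((529/4) / (8464/1125721)) = 132.6250


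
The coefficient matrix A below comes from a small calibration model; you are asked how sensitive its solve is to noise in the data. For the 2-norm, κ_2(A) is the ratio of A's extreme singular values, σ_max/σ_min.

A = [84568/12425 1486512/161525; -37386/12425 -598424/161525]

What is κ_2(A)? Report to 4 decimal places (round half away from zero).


62.1250

form AᵀA = [1709891924/30876125 2278215792/30876125; 2278215792/30876125 3038851136/30876125] with trace 949748612/6175225 and determinant 945685504/154380625
λ_max, λ_min = (949748612/6175225 ± √36043522186931856/1525336152025)/2 = 3844/25, 246016/6175225
κ = σ_max/σ_min = (62/5)/(496/2485) = 62.1250


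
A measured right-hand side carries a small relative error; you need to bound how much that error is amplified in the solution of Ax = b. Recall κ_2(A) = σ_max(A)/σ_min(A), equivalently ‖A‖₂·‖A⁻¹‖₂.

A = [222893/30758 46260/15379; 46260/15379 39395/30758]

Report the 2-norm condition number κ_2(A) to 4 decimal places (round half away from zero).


M = AᵀA = [344622721/5597956 35897760/1399489; 35897760/1399489 59833825/5597956]. tr(M)=1196617/16562, det(M)=7225/132496
eigenvalues of AᵀA: λ = (tr ± √(tr²−4·det))/2 = 289/4, 25/33124
κ_2(A) = √(λ_max/λ_min) = √((289/4) / (25/33124)) = 309.4000

309.4000


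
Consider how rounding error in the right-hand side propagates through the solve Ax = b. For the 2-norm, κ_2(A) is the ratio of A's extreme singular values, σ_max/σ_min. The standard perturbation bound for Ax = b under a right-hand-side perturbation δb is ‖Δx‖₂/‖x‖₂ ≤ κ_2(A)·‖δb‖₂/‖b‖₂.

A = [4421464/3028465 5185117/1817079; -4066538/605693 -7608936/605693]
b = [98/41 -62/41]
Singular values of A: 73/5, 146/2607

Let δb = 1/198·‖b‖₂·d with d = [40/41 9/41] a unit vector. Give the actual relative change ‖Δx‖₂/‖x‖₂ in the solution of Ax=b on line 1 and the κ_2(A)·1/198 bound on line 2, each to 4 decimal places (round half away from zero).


from the listed singular values, σ₁ = 73/5, σ_n = 146/2607
κ_2(A) = (73/5) / (146/2607) = 260.7000
bound on ‖Δx‖/‖x‖: κ·ε = 260.7000·1/198 = 1.3167
solve Ax = b  →  x = [-31.4464 16.9267]
2-norm of b is 2.8284; of x, 35.7126
δb = ε·‖b‖·d = [0.0139 0.0031]; solving A·Δx = δb gives ‖Δx‖ = 0.2551
realised ‖Δx‖/‖x‖ = 0.0071
tightness: 0.0071 against a bound of 1.3167 (unrounded ratio ≈ 0.0054)

0.0071
1.3167


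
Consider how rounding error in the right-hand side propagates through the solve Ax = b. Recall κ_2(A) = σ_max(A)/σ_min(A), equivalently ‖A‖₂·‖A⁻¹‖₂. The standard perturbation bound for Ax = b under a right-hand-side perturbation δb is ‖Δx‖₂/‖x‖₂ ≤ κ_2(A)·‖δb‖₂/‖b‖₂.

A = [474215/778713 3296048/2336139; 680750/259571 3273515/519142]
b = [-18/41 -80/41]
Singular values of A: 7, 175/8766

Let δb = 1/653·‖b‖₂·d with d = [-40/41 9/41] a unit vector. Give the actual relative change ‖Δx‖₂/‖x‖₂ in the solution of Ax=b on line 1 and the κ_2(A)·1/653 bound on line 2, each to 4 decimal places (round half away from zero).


0.5370
0.5370

largest singular value 7, smallest 175/8766
κ_2(A) = 7 / (175/8766) = 350.6400
bound on ‖Δx‖/‖x‖: κ·ε = 350.6400·1/653 = 0.5370
solve Ax = b  →  x = [-0.1099 -0.2637]
‖b‖ = 2.0000, ‖x‖ = 0.2857
Δx = A⁻¹·δb where δb = 1/653·2.0000·d; ‖Δx‖ = 0.1534
realised ‖Δx‖/‖x‖ = 0.5370
so the bound is sharp here: realised error equals the bound


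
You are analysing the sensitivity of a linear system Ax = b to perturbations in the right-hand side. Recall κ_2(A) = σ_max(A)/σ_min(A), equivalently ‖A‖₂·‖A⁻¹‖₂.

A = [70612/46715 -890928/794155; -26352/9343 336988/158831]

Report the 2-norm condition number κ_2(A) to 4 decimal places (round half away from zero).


form AᵀA = [22346752144/2182291225 -16759876608/2182291225; -16759876608/2182291225 12570157456/2182291225] with trace 1396676384/87291649 and determinant 160000/87291649
char-poly roots: 16 and 10000/87291649
so κ_2 = √(16 / (10000/87291649)) = 373.7200

373.7200


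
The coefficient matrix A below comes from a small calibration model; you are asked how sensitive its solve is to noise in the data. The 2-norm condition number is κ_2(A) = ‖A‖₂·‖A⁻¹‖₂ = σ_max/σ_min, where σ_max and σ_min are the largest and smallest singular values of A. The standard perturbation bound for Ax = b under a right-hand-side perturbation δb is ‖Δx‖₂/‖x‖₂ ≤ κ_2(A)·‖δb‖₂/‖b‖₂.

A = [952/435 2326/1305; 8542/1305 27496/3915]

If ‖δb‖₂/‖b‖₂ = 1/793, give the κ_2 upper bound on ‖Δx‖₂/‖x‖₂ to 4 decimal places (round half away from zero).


0.0340

form AᵀA = [3244900/68121 10192000/204363; 10192000/204363 32188900/613089] with trace 73000/729 and determinant 10000/729
eigenvalues of AᵀA: λ = (tr ± √(tr²−4·det))/2 = 100, 100/729
σ_max=√100=10, σ_min=√(100/729)=(10/27) → κ = 27.0000
worst-case relative error ≤ 27.0000 × 1/793 = 0.0340


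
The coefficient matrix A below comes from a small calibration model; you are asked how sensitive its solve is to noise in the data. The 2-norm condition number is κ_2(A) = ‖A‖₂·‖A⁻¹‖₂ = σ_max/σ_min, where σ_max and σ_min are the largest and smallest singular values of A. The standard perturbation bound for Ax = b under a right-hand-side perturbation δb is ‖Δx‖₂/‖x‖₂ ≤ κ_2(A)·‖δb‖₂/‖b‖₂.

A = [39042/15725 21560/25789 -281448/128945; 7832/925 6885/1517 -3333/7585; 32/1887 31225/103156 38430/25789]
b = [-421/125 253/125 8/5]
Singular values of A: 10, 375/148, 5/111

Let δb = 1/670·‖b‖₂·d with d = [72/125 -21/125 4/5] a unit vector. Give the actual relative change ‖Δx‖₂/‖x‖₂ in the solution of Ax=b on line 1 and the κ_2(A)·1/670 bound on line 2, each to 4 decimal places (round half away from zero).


0.0063
0.3313

σ_max = 10, σ_min = 5/111
κ = σ_max/σ_min = 10/(5/111) = 222.0000
κ_2(A)·‖δb‖/‖b‖ = 0.3313
solve Ax = b  →  x = [-10.3588 19.5029 -2.7700]
2-norm of b is 4.2426; of x, 22.2563
Δx = A⁻¹·δb where δb = 1/670·4.2426·d; ‖Δx‖ = 0.1406
realised ‖Δx‖/‖x‖ = 0.0063
tightness: 0.0063 against a bound of 0.3313 (unrounded ratio ≈ 0.0191)


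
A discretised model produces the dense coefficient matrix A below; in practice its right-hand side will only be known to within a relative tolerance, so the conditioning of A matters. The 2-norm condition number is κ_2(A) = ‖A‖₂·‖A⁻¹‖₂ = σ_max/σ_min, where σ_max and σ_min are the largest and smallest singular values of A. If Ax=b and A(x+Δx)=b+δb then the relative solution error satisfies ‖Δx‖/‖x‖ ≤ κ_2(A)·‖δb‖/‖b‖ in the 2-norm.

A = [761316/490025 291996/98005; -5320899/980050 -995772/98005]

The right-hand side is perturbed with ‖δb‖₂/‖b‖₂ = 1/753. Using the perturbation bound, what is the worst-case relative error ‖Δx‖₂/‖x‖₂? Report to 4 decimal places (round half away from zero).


AᵀA = [49008599001/1536796804 22972018770/384199201; 22972018770/384199201 43072941600/384199201]; tr = 765745209/5317636, det = 202500/1329409
eigenvalues of AᵀA: λ = (tr ± √(tr²−4·det))/2 = 144, 5625/5317636
σ_max=√144=12, σ_min=√(5625/5317636)=(75/2306) → κ = 368.9600
bound on ‖Δx‖/‖x‖: κ·ε = 368.9600·1/753 = 0.4900

0.4900


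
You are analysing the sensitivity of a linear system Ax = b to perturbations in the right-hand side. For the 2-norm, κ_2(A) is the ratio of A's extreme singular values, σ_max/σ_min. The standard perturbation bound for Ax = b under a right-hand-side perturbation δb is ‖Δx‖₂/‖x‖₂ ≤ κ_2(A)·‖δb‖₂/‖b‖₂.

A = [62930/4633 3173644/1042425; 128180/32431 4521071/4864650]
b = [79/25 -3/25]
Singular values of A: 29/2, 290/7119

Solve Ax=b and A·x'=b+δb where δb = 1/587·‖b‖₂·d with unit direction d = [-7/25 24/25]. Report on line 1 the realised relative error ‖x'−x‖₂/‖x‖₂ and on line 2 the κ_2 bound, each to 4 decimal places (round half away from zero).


σ_max = 29/2, σ_min = 290/7119
κ = σ_max/σ_min = (29/2)/(290/7119) = 355.9500
perturbation bound = 355.9500·1/587 = 0.6064
solve Ax = b  →  x = [5.5905 -23.9041]
2-norm of b is 3.1623; of x, 24.5491
Δx = A⁻¹·δb where δb = 1/587·3.1623·d; ‖Δx‖ = 0.1322
realised ‖Δx‖/‖x‖ = 0.0054
realised/bound (from unrounded values) ≈ 0.0089

0.0054
0.6064


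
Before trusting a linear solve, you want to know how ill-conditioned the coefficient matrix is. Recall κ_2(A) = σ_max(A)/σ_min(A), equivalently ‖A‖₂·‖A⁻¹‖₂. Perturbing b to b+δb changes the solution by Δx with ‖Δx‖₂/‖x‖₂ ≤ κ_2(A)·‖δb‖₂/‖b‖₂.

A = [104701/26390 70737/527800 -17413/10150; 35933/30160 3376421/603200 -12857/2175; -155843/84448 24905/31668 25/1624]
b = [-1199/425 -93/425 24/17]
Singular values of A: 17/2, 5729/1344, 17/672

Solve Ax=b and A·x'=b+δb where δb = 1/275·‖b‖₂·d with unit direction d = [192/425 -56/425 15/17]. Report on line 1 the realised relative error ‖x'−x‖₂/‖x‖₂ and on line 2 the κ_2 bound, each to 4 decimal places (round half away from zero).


largest singular value 17/2, smallest 17/672
κ = σ_max/σ_min = (17/2)/(17/672) = 336.0000
bound on ‖Δx‖/‖x‖: κ·ε = 336.0000·1/275 = 1.2218
solve Ax = b  →  x = [-0.6809 0.1958 0.0852]
‖b‖₂ = 3.1623 and ‖x‖₂ = 0.7136
δb = ε·‖b‖·d = [0.0052 -0.0015 0.0101]; solving A·Δx = δb gives ‖Δx‖ = 0.4546
dividing the unrounded norms, ‖Δx‖/‖x‖ = 0.6370
realised/bound (from unrounded values) ≈ 0.5214

0.6370
1.2218


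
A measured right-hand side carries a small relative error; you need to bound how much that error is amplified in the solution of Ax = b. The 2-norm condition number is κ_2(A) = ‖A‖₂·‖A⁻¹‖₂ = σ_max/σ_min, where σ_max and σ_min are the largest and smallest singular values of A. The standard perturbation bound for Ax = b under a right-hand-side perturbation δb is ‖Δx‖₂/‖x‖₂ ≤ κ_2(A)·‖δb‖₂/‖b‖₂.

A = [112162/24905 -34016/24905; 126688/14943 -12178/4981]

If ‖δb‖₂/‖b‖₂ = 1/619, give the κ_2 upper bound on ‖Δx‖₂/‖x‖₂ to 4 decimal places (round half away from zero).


0.2840

M = AᵀA = [1780169764/19316025 -173065984/6438675; -173065984/6438675 16832804/2146225]. tr(M)=77266600/772641, det(M)=250000/772641
solving λ² − 77266600/772641·λ + 250000/772641 = 0 gives λ = 100, 2500/772641
σ_max=√100=10, σ_min=√(2500/772641)=(50/879) → κ = 175.8000
worst-case relative error ≤ 175.8000 × 1/619 = 0.2840


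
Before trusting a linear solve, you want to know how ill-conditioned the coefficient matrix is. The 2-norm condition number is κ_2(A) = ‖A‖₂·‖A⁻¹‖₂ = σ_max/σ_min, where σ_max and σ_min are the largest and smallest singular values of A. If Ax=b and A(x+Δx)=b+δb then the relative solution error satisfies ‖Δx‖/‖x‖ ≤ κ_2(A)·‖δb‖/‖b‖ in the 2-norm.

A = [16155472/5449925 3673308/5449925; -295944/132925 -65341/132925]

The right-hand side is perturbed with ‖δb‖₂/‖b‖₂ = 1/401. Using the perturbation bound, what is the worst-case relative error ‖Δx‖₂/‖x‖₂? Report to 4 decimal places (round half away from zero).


0.8287

form AᵀA = [16329041932096/1188067300225 734799896136/237613460045; 734799896136/237613460045 826805234449/1188067300225] with trace 2041147789/141352445 and determinant 33362176/17669055625
char-poly roots: 361/25 and 92416/706762225
σ_max=√(361/25)=(19/5), σ_min=√(92416/706762225)=(304/26585) → κ = 332.3125
κ_2(A)·‖δb‖/‖b‖ = 0.8287


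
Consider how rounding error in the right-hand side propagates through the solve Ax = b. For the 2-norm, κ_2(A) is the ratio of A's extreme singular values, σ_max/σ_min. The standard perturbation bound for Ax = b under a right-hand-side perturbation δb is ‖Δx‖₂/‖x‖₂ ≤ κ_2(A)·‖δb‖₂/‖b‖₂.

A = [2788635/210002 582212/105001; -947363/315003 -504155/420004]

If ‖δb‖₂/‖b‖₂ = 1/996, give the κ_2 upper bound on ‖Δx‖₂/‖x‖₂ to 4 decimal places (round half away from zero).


0.2967

M = AᵀA = [43770584821/236113956 6079166185/78704652; 6079166185/78704652 3377576009/104939536]. tr(M)=1215861085/5588496, det(M)=12117361/22353984
eigenvalues of AᵀA: λ = (tr ± √(tr²−4·det))/2 = 3481/16, 3481/1397124
so κ_2 = √((3481/16) / (3481/1397124)) = 295.5000
worst-case relative error ≤ 295.5000 × 1/996 = 0.2967


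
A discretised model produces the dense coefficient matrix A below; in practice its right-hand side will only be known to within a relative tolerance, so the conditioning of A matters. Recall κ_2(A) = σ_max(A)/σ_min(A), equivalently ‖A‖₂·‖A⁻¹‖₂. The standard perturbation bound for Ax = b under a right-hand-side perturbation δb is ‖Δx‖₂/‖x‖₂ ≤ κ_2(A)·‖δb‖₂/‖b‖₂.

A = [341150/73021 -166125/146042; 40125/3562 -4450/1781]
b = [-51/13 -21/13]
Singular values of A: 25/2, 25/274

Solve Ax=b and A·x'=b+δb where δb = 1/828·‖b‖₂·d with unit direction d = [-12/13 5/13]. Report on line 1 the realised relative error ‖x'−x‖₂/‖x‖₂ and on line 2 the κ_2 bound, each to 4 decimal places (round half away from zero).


0.0017
0.1655

largest singular value 25/2, smallest 25/274
κ_2(A) = (25/2) / (25/274) = 137.0000
worst-case relative error ≤ 137.0000 × 1/828 = 0.1655
solve Ax = b  →  x = [6.9834 32.1307]
‖b‖ = 4.2426, ‖x‖ = 32.8809
re-solving with b+δb shifts x by Δx of norm 0.0562
realised ‖Δx‖/‖x‖ = 0.0017
tightness: 0.0017 against a bound of 0.1655 (unrounded ratio ≈ 0.0103)


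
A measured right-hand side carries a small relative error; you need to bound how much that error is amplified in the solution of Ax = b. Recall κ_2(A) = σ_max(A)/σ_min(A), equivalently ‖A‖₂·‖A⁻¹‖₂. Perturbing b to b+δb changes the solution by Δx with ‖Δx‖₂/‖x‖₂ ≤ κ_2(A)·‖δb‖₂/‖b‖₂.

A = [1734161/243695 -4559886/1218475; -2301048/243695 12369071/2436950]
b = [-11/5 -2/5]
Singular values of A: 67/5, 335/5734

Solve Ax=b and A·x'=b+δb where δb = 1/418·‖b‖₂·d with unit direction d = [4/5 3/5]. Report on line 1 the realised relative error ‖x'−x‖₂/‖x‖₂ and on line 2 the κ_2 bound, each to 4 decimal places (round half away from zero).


largest singular value 67/5, smallest 335/5734
condition number: (67/5) ÷ (335/5734) = 229.3600
perturbation bound = 229.3600·1/418 = 0.5487
solve Ax = b  →  x = [-16.1754 -30.1703]
2-norm of b is 2.2361; of x, 34.2329
with δb = [0.0043 0.0032], A·Δx = δb → ‖Δx‖ = 0.0916
realised ‖Δx‖/‖x‖ = 0.0027
so the bound overstates the realised error by a factor of ≈ 205.1463 (computed from the unrounded values)

0.0027
0.5487


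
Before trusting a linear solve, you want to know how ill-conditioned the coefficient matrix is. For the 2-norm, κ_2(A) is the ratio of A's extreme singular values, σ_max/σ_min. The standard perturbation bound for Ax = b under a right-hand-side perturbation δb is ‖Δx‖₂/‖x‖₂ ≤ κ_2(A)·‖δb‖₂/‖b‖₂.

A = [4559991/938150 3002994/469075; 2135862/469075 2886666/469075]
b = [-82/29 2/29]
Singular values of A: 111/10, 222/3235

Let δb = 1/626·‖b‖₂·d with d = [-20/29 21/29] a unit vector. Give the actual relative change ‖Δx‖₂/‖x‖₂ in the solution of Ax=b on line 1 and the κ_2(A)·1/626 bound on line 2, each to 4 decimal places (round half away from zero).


0.0023
0.2584

largest singular value 111/10, smallest 222/3235
condition number: (111/10) ÷ (222/3235) = 161.7500
κ_2(A)·‖δb‖/‖b‖ = 0.2584
solve Ax = b  →  x = [-23.4234 17.3423]
‖b‖₂ = 2.8284 and ‖x‖₂ = 29.1447
Δx = A⁻¹·δb where δb = 1/626·2.8284·d; ‖Δx‖ = 0.0658
realised ‖Δx‖/‖x‖ = 0.0023
tightness: 0.0023 against a bound of 0.2584 (unrounded ratio ≈ 0.0087)


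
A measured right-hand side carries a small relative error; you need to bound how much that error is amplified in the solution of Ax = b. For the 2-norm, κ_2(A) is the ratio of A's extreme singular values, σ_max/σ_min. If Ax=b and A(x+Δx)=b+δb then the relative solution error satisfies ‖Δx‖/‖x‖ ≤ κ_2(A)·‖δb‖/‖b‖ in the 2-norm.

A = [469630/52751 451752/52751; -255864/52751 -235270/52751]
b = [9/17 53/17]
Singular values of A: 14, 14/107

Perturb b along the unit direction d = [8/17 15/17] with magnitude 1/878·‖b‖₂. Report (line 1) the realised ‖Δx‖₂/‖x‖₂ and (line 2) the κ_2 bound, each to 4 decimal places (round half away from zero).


0.0012
0.1219

σ_max = 14, σ_min = 14/107
κ_2(A) = 14 / (14/107) = 107.0000
bound on ‖Δx‖/‖x‖: κ·ε = 107.0000·1/878 = 0.1219
solve Ax = b  →  x = [-15.8645 16.5542]
‖b‖ = 3.1623, ‖x‖ = 22.9287
Δx = A⁻¹·δb where δb = 1/878·3.1623·d; ‖Δx‖ = 0.0275
realised ‖Δx‖/‖x‖ = 0.0012
so the bound overstates the realised error by a factor of ≈ 101.5096 (computed from the unrounded values)


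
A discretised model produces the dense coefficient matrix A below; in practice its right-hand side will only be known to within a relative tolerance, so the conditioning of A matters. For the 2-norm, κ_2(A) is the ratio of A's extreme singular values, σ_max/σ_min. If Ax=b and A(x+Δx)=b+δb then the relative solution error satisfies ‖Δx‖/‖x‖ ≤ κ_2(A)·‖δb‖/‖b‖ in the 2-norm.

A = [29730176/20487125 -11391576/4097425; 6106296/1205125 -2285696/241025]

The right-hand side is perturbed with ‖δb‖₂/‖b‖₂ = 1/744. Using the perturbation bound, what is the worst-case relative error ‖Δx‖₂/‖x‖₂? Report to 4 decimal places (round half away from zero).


M = AᵀA = [18655653212224/671555665225 -6995657539584/134311133045; -6995657539584/134311133045 2623394234944/26862226609]. tr(M)=291489650816/2323722025, det(M)=9834496/92948881
eigenvalues of AᵀA: λ = (tr ± √(tr²−4·det))/2 = 3136/25, 78400/92948881
σ_max=√(3136/25)=(56/5), σ_min=√(78400/92948881)=(280/9641) → κ = 385.6400
perturbation bound = 385.6400·1/744 = 0.5183

0.5183
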